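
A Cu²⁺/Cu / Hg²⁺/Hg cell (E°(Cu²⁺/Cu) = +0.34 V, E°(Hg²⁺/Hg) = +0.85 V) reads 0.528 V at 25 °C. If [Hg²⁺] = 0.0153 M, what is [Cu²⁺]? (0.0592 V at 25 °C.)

From the Nernst equation, log Q = n(E° − E)/0.0592 = 2(0.51 − 0.528)/0.0592 = -0.608, so Q = 0.247.
With Q = [Cu²⁺]/[Hg²⁺] and the known concentrations, [Cu²⁺] in the numerator gives [Cu²⁺] = 0.0038 M.

0.0038 M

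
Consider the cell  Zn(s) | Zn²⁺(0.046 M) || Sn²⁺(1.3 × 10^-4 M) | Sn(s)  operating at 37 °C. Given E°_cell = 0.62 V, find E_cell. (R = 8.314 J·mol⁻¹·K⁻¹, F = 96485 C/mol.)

0.542 V

Balancing electrons gives n = 2; the reaction quotient is Q = [Zn²⁺]/[Sn²⁺] = 354.
E = E° − (RT/nF) ln Q = 0.62 − (8.314×310)/(2×96485) × (5.869) = 0.620 − 0.078 = 0.542 V.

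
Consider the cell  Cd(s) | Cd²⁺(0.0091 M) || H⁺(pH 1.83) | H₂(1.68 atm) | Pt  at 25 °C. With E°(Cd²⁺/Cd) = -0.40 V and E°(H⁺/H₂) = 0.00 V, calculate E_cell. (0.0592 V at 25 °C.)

0.35 V

The hydrogen couple is the cathode, so E°_cell = 0.40 V; n = 2.
[H⁺] = 10^(−1.83) = 0.015 M, and Q = [Cd²⁺]·P(H₂) / [H⁺]^2 = 69.9.
E = E° − (0.0592/2) log Q = 0.40 − (0.0592/2)(1.844) = 0.345 V.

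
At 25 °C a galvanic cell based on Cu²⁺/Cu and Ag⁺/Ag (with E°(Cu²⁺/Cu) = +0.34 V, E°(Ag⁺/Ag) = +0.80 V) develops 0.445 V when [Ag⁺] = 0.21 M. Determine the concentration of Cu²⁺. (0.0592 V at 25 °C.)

0.14 M

From the Nernst equation, log Q = n(E° − E)/0.0592 = 2(0.46 − 0.445)/0.0592 = 0.507, so Q = 3.21.
With Q = [Cu²⁺]/[Ag⁺]^2 and the known concentrations, [Cu²⁺] in the numerator gives [Cu²⁺] = 0.14 M.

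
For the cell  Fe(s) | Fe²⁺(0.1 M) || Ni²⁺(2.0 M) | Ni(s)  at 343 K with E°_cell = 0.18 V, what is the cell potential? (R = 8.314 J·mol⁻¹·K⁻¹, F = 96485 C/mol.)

Balancing electrons gives n = 2; the reaction quotient is Q = [Fe²⁺]/[Ni²⁺] = 0.0500.
E = E° − (RT/nF) ln Q = 0.18 − (8.314×343)/(2×96485) × (-2.996) = 0.180 + 0.044 = 0.224 V.

0.224 V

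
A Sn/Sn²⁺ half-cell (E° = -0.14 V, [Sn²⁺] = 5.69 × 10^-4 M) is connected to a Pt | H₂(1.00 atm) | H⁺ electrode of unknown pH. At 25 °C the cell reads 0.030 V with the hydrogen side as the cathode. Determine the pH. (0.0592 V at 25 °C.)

pH = 3.48

E°_cell = 0.14 V and n = 2.
log Q = n(E° − E)/0.0592 = 2×(0.14 − 0.030)/0.0592 = 3.716.
With Q = [Sn²⁺]·P(H₂) / [H⁺]^2, solving for [H⁺] gives log[H⁺] = -3.481, so pH = 3.48.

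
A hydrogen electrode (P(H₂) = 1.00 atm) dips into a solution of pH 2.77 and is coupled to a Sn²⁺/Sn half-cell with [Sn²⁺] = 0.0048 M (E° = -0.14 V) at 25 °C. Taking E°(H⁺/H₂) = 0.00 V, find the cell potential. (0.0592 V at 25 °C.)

The hydrogen couple is the cathode, so E°_cell = 0.14 V; n = 2.
[H⁺] = 10^(−2.77) = 0.0017 M, and Q = [Sn²⁺]·P(H₂) / [H⁺]^2 = 1660.
E = E° − (0.0592/2) log Q = 0.14 − (0.0592/2)(3.221) = 0.045 V.

0.045 V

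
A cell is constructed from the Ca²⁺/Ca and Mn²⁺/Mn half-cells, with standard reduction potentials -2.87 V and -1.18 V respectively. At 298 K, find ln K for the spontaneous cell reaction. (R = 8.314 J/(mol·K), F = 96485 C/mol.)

ln K = 131.6

E°_cell = -1.18 − (-2.87) = 1.69 V, with n = 2 electrons transferred.
At equilibrium E = 0, so the Nernst equation gives ln K = nFE°/RT = (2)(96485)(1.69)/((8.314)(298)) = 131.63.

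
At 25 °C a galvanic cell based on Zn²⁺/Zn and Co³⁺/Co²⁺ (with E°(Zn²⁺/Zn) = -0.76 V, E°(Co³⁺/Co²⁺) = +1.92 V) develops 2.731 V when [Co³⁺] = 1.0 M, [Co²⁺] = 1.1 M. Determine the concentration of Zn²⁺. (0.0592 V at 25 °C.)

From the Nernst equation, log Q = n(E° − E)/0.0592 = 2(2.68 − 2.731)/0.0592 = -1.723, so Q = 0.0189.
With Q = [Zn²⁺]·[Co²⁺]^2/[Co³⁺]^2 and the known concentrations, [Zn²⁺] in the numerator gives [Zn²⁺] = 0.016 M.

0.016 M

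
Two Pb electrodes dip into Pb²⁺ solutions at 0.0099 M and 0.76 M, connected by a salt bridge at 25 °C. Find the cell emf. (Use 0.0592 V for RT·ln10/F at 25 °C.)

Both half-cells are Pb²⁺/Pb, so E°_cell = 0. The concentrated side is the cathode; the cell reaction moves Pb²⁺ from high to low concentration with n = 2.
Q = [Pb²⁺]_dilute/[Pb²⁺]_conc = 0.0099/0.76 = 0.0130.
E = 0 − (0.0592/2) log Q = −(0.0592/2)(-1.885) = 0.0558 V.

0.056 V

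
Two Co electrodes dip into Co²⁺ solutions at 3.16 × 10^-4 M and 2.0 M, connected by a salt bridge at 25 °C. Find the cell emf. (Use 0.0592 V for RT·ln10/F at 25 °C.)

Both half-cells are Co²⁺/Co, so E°_cell = 0. The concentrated side is the cathode; the cell reaction moves Co²⁺ from high to low concentration with n = 2.
Q = [Co²⁺]_dilute/[Co²⁺]_conc = 3.16 × 10^-4/2.0 = 1.58 × 10^-4.
E = 0 − (0.0592/2) log Q = −(0.0592/2)(-3.801) = 0.1125 V.

0.11 V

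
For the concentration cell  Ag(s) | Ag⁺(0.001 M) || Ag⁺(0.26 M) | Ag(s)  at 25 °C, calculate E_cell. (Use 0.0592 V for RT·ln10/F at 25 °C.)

Both half-cells are Ag⁺/Ag, so E°_cell = 0. The concentrated side is the cathode; the cell reaction moves Ag⁺ from high to low concentration with n = 1.
Q = [Ag⁺]_dilute/[Ag⁺]_conc = 0.001/0.26 = 0.00385.
E = 0 − (0.0592/1) log Q = −(0.0592/1)(-2.415) = 0.1430 V.

0.14 V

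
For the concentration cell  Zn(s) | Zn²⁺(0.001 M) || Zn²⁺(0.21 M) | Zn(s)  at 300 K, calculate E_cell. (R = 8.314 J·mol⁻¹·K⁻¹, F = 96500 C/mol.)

Both half-cells are Zn²⁺/Zn, so E°_cell = 0. The concentrated side is the cathode; the cell reaction moves Zn²⁺ from high to low concentration with n = 2.
Q = [Zn²⁺]_dilute/[Zn²⁺]_conc = 0.001/0.21 = 0.00476.
E = 0 − (RT/nF) ln Q = −((8.314×300)/(2×96500))(-5.347) = 0.0691 V.

0.069 V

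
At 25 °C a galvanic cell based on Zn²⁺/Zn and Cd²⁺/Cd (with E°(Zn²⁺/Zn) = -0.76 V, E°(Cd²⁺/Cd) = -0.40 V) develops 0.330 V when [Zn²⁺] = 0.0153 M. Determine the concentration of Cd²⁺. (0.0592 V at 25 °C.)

0.0015 M

From the Nernst equation, log Q = n(E° − E)/0.0592 = 2(0.36 − 0.330)/0.0592 = 1.014, so Q = 10.3.
With Q = [Zn²⁺]/[Cd²⁺] and the known concentrations, [Cd²⁺] in the denominator gives [Cd²⁺] = 0.0015 M.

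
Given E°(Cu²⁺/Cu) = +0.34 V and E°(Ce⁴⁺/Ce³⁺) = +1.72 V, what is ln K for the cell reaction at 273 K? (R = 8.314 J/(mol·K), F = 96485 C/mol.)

E°_cell = +1.72 − (+0.34) = 1.38 V, with n = 2 electrons transferred.
At equilibrium E = 0, so the Nernst equation gives ln K = nFE°/RT = (2)(96485)(1.38)/((8.314)(273)) = 117.33.

ln K = 117.3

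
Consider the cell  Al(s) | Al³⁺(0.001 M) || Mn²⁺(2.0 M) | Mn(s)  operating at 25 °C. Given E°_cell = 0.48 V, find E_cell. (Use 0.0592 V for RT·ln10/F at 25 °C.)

Balancing electrons gives n = 6; the reaction quotient is Q = [Al³⁺]^2/[Mn²⁺]^3 = 1.25 × 10^-7.
At 25 °C, E = E° − (0.0592/n) log Q = 0.48 − (0.0592/6)(-6.903) = 0.480 + 0.068 = 0.548 V.

0.548 V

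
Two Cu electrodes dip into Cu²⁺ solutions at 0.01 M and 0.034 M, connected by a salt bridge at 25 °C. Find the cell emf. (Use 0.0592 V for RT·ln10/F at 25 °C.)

Both half-cells are Cu²⁺/Cu, so E°_cell = 0. The concentrated side is the cathode; the cell reaction moves Cu²⁺ from high to low concentration with n = 2.
Q = [Cu²⁺]_dilute/[Cu²⁺]_conc = 0.01/0.034 = 0.294.
E = 0 − (0.0592/2) log Q = −(0.0592/2)(-0.531) = 0.0157 V.

0.016 V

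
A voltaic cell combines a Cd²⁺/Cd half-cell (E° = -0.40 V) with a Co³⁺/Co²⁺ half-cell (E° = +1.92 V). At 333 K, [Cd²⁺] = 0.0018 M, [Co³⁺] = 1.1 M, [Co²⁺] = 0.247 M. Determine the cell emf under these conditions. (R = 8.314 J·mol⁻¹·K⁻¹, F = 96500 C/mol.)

The Co³⁺/Co²⁺ couple has the higher reduction potential and acts as the cathode, so E°_cell = +1.92 − (-0.40) = 2.32 V.
Balancing electrons gives n = 2; the reaction quotient is Q = [Cd²⁺]·[Co²⁺]^2/[Co³⁺]^2 = 9.08 × 10^-5.
E = E° − (RT/nF) ln Q = 2.32 − (8.314×333)/(2×96500) × (-9.307) = 2.320 + 0.134 = 2.454 V.

2.45 V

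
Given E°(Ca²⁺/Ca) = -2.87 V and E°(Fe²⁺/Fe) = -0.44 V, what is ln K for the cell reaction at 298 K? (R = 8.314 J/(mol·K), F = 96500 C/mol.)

E°_cell = -0.44 − (-2.87) = 2.43 V, with n = 2 electrons transferred.
At equilibrium E = 0, so the Nernst equation gives ln K = nFE°/RT = (2)(96500)(2.43)/((8.314)(298)) = 189.29.

ln K = 189.3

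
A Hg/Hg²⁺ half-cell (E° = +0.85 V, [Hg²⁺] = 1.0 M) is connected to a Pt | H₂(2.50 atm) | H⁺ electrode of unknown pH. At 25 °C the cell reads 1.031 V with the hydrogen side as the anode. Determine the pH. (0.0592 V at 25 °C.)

pH = 2.86

E°_cell = 0.85 V and n = 2.
log Q = n(E° − E)/0.0592 = 2×(0.85 − 1.031)/0.0592 = -6.115.
With Q = [H⁺]^2 / ([Hg²⁺]·P(H₂)), solving for [H⁺] gives log[H⁺] = -2.858, so pH = 2.86.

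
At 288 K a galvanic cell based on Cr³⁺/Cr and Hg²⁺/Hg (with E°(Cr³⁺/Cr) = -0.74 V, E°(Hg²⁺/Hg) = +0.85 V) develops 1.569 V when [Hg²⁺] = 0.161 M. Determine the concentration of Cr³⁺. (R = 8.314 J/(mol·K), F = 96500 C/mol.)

From the Nernst equation, ln Q = nF(E° − E)/RT = 6×96500×(1.59 − 1.569)/(8.314×288) = 5.078, so Q = 160.
With Q = [Cr³⁺]^2/[Hg²⁺]^3 and the known concentrations, [Cr³⁺]^2 in the numerator gives [Cr³⁺] = 0.82 M.

0.82 M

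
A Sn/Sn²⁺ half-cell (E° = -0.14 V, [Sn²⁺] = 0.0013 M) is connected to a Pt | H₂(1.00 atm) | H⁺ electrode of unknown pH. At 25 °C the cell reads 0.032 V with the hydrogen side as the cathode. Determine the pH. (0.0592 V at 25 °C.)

pH = 3.27

E°_cell = 0.14 V and n = 2.
log Q = n(E° − E)/0.0592 = 2×(0.14 − 0.032)/0.0592 = 3.649.
With Q = [Sn²⁺]·P(H₂) / [H⁺]^2, solving for [H⁺] gives log[H⁺] = -3.267, so pH = 3.27.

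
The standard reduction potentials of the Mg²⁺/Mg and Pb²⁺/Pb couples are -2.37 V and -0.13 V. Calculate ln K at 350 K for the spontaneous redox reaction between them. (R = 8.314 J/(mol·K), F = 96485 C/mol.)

ln K = 148.5

E°_cell = -0.13 − (-2.37) = 2.24 V, with n = 2 electrons transferred.
At equilibrium E = 0, so the Nernst equation gives ln K = nFE°/RT = (2)(96485)(2.24)/((8.314)(350)) = 148.55.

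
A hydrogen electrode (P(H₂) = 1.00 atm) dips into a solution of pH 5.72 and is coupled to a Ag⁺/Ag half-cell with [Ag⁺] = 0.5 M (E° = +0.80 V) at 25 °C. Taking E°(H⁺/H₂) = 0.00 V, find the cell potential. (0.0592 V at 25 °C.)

The Ag⁺/Ag couple is the cathode, so E°_cell = 0.80 V; n = 2.
[H⁺] = 10^(−5.72) = 1.9 × 10^-6 M, and Q = [H⁺]^2 / ([Ag⁺]^2·P(H₂)) = 1.45 × 10^-11.
E = E° − (0.0592/2) log Q = 0.80 − (0.0592/2)(-10.838) = 1.121 V.

1.12 V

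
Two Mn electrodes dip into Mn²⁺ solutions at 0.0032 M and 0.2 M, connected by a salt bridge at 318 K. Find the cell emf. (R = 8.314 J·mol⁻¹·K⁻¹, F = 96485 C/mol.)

Both half-cells are Mn²⁺/Mn, so E°_cell = 0. The concentrated side is the cathode; the cell reaction moves Mn²⁺ from high to low concentration with n = 2.
Q = [Mn²⁺]_dilute/[Mn²⁺]_conc = 0.0032/0.2 = 0.0160.
E = 0 − (RT/nF) ln Q = −((8.314×318)/(2×96485))(-4.135) = 0.0567 V.

0.057 V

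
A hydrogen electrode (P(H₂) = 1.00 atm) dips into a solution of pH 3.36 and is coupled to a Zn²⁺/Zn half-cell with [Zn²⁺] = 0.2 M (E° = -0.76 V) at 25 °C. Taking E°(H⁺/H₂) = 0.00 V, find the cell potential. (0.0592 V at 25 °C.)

0.58 V

The hydrogen couple is the cathode, so E°_cell = 0.76 V; n = 2.
[H⁺] = 10^(−3.36) = 4.4 × 10^-4 M, and Q = [Zn²⁺]·P(H₂) / [H⁺]^2 = 1.05 × 10^6.
E = E° − (0.0592/2) log Q = 0.76 − (0.0592/2)(6.021) = 0.582 V.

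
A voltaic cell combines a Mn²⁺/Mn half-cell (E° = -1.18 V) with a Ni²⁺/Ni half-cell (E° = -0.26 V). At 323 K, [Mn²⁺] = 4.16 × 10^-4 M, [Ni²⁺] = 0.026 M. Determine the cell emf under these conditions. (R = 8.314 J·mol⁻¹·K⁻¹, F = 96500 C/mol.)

0.978 V

The Ni²⁺/Ni couple has the higher reduction potential and acts as the cathode, so E°_cell = -0.26 − (-1.18) = 0.92 V.
Balancing electrons gives n = 2; the reaction quotient is Q = [Mn²⁺]/[Ni²⁺] = 0.0160.
E = E° − (RT/nF) ln Q = 0.92 − (8.314×323)/(2×96500) × (-4.135) = 0.920 + 0.058 = 0.978 V.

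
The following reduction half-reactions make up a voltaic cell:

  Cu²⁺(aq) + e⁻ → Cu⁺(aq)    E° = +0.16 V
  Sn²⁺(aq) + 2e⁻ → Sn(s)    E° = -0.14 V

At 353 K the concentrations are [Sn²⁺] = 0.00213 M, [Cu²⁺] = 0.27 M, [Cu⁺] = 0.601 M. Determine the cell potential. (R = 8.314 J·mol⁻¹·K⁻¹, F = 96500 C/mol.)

The Cu²⁺/Cu⁺ couple has the higher reduction potential and acts as the cathode, so E°_cell = +0.16 − (-0.14) = 0.30 V.
Balancing electrons gives n = 2; the reaction quotient is Q = [Sn²⁺]·[Cu⁺]^2/[Cu²⁺]^2 = 0.0106.
E = E° − (RT/nF) ln Q = 0.30 − (8.314×353)/(2×96500) × (-4.551) = 0.300 + 0.069 = 0.369 V.

0.369 V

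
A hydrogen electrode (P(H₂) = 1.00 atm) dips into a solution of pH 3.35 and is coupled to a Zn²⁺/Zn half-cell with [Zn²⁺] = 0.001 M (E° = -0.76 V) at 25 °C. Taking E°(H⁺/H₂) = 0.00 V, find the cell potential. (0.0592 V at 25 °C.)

The hydrogen couple is the cathode, so E°_cell = 0.76 V; n = 2.
[H⁺] = 10^(−3.35) = 4.5 × 10^-4 M, and Q = [Zn²⁺]·P(H₂) / [H⁺]^2 = 5010.
E = E° − (0.0592/2) log Q = 0.76 − (0.0592/2)(3.700) = 0.650 V.

0.65 V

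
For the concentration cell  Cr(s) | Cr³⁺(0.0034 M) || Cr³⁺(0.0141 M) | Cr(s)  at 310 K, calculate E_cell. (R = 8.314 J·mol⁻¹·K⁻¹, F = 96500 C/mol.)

Both half-cells are Cr³⁺/Cr, so E°_cell = 0. The concentrated side is the cathode; the cell reaction moves Cr³⁺ from high to low concentration with n = 3.
Q = [Cr³⁺]_dilute/[Cr³⁺]_conc = 0.0034/0.0141 = 0.241.
E = 0 − (RT/nF) ln Q = −((8.314×310)/(3×96500))(-1.422) = 0.0127 V.

0.013 V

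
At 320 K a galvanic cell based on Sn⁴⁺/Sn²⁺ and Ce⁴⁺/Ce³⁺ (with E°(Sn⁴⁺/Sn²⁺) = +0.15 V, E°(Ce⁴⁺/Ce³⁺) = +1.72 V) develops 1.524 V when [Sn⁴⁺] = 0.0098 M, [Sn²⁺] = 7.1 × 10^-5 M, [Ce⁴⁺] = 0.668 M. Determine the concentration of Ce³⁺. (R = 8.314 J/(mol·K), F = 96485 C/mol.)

From the Nernst equation, ln Q = nF(E° − E)/RT = 2×96485×(1.57 − 1.524)/(8.314×320) = 3.336, so Q = 28.1.
With Q = [Sn⁴⁺]·[Ce³⁺]^2/([Sn²⁺]·[Ce⁴⁺]^2) and the known concentrations, [Ce³⁺]^2 in the numerator gives [Ce³⁺] = 0.3 M.

0.3 M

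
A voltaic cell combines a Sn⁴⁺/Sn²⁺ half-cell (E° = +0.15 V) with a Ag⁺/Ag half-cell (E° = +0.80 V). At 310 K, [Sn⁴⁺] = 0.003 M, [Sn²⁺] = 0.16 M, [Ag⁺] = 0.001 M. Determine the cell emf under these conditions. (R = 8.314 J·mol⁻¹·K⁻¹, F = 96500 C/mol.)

The Ag⁺/Ag couple has the higher reduction potential and acts as the cathode, so E°_cell = +0.80 − (+0.15) = 0.65 V.
Balancing electrons gives n = 2; the reaction quotient is Q = [Sn⁴⁺]/([Sn²⁺]·[Ag⁺]^2) = 1.88 × 10^4.
E = E° − (RT/nF) ln Q = 0.65 − (8.314×310)/(2×96500) × (9.839) = 0.650 − 0.131 = 0.519 V.

0.519 V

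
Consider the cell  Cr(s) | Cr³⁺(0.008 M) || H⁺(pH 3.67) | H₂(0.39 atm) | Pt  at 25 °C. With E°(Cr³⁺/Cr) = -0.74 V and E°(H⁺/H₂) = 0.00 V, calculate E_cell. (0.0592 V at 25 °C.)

0.58 V

The hydrogen couple is the cathode, so E°_cell = 0.74 V; n = 6.
[H⁺] = 10^(−3.67) = 2.1 × 10^-4 M, and Q = [Cr³⁺]^2·P(H₂)^3 / [H⁺]^6 = 3.98 × 10^16.
E = E° − (0.0592/6) log Q = 0.74 − (0.0592/6)(16.599) = 0.576 V.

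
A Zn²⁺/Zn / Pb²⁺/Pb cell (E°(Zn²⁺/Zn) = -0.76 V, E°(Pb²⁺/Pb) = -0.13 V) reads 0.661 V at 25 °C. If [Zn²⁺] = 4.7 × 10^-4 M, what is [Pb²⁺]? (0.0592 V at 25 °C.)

From the Nernst equation, log Q = n(E° − E)/0.0592 = 2(0.63 − 0.661)/0.0592 = -1.047, so Q = 0.0897.
With Q = [Zn²⁺]/[Pb²⁺] and the known concentrations, [Pb²⁺] in the denominator gives [Pb²⁺] = 0.0052 M.

0.0052 M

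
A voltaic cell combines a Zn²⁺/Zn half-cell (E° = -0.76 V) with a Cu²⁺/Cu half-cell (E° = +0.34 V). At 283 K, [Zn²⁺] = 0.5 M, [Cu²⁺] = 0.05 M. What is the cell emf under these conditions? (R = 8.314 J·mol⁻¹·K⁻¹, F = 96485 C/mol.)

1.07 V

The Cu²⁺/Cu couple has the higher reduction potential and acts as the cathode, so E°_cell = +0.34 − (-0.76) = 1.10 V.
Balancing electrons gives n = 2; the reaction quotient is Q = [Zn²⁺]/[Cu²⁺] = 10.0.
E = E° − (RT/nF) ln Q = 1.10 − (8.314×283)/(2×96485) × (2.303) = 1.100 − 0.028 = 1.072 V.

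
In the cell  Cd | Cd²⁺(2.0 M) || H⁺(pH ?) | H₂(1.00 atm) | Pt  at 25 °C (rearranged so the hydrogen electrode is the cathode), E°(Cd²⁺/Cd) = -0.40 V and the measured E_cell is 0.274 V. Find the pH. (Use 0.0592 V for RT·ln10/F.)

pH = 1.98

E°_cell = 0.40 V and n = 2.
log Q = n(E° − E)/0.0592 = 2×(0.40 − 0.274)/0.0592 = 4.257.
With Q = [Cd²⁺]·P(H₂) / [H⁺]^2, solving for [H⁺] gives log[H⁺] = -1.978, so pH = 1.98.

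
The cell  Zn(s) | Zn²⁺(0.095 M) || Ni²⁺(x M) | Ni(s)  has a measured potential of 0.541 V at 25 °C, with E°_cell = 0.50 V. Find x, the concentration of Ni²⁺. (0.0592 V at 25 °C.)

From the Nernst equation, log Q = n(E° − E)/0.0592 = 2(0.50 − 0.541)/0.0592 = -1.385, so Q = 0.0412.
With Q = [Zn²⁺]/[Ni²⁺] and the known concentrations, [Ni²⁺] in the denominator gives [Ni²⁺] = 2.3 M.

2.3 M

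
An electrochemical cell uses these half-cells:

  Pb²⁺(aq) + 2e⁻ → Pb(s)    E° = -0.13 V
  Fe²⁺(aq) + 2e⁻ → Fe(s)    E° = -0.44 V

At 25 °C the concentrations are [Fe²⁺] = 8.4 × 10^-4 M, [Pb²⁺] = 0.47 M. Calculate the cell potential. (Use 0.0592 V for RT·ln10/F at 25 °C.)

0.391 V

The Pb²⁺/Pb couple has the higher reduction potential and acts as the cathode, so E°_cell = -0.13 − (-0.44) = 0.31 V.
Balancing electrons gives n = 2; the reaction quotient is Q = [Fe²⁺]/[Pb²⁺] = 0.00179.
At 25 °C, E = E° − (0.0592/n) log Q = 0.31 − (0.0592/2)(-2.748) = 0.310 + 0.081 = 0.391 V.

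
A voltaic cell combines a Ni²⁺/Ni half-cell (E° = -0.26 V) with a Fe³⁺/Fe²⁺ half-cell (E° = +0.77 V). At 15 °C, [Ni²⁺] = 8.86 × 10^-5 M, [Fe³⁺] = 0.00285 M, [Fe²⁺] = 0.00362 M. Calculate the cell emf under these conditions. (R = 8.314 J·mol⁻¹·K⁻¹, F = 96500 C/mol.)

The Fe³⁺/Fe²⁺ couple has the higher reduction potential and acts as the cathode, so E°_cell = +0.77 − (-0.26) = 1.03 V.
Balancing electrons gives n = 2; the reaction quotient is Q = [Ni²⁺]·[Fe²⁺]^2/[Fe³⁺]^2 = 1.43 × 10^-4.
E = E° − (RT/nF) ln Q = 1.03 − (8.314×288)/(2×96500) × (-8.853) = 1.030 + 0.110 = 1.140 V.

1.14 V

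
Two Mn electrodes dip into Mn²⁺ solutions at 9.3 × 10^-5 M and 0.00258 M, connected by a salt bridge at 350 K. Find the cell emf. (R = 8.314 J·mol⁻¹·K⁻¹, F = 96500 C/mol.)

0.050 V

Both half-cells are Mn²⁺/Mn, so E°_cell = 0. The concentrated side is the cathode; the cell reaction moves Mn²⁺ from high to low concentration with n = 2.
Q = [Mn²⁺]_dilute/[Mn²⁺]_conc = 9.3 × 10^-5/0.00258 = 0.0360.
E = 0 − (RT/nF) ln Q = −((8.314×350)/(2×96500))(-3.323) = 0.0501 V.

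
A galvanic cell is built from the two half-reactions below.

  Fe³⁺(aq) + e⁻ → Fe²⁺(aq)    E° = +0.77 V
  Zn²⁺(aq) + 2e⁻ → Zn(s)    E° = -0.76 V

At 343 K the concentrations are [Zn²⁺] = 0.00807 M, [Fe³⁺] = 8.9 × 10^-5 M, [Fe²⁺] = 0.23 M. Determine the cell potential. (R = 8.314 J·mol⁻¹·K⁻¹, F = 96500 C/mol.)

The Fe³⁺/Fe²⁺ couple has the higher reduction potential and acts as the cathode, so E°_cell = +0.77 − (-0.76) = 1.53 V.
Balancing electrons gives n = 2; the reaction quotient is Q = [Zn²⁺]·[Fe²⁺]^2/[Fe³⁺]^2 = 5.39 × 10^4.
E = E° − (RT/nF) ln Q = 1.53 − (8.314×343)/(2×96500) × (10.895) = 1.530 − 0.161 = 1.369 V.

1.37 V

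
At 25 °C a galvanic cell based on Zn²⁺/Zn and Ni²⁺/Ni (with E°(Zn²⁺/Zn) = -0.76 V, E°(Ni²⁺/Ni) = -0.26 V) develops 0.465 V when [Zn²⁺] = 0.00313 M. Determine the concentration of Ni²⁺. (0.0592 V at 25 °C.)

2.1 × 10^-4 M

From the Nernst equation, log Q = n(E° − E)/0.0592 = 2(0.50 − 0.465)/0.0592 = 1.182, so Q = 15.2.
With Q = [Zn²⁺]/[Ni²⁺] and the known concentrations, [Ni²⁺] in the denominator gives [Ni²⁺] = 2.1 × 10^-4 M.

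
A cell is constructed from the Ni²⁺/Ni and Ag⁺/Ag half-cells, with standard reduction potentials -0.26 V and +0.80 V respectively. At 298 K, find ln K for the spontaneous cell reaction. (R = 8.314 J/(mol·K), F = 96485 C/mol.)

E°_cell = +0.80 − (-0.26) = 1.06 V, with n = 2 electrons transferred.
At equilibrium E = 0, so the Nernst equation gives ln K = nFE°/RT = (2)(96485)(1.06)/((8.314)(298)) = 82.56.

ln K = 82.6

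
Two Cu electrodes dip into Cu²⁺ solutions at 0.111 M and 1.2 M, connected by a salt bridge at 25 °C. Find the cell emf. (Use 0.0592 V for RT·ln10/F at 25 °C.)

Both half-cells are Cu²⁺/Cu, so E°_cell = 0. The concentrated side is the cathode; the cell reaction moves Cu²⁺ from high to low concentration with n = 2.
Q = [Cu²⁺]_dilute/[Cu²⁺]_conc = 0.111/1.2 = 0.0925.
E = 0 − (0.0592/2) log Q = −(0.0592/2)(-1.034) = 0.0306 V.

0.031 V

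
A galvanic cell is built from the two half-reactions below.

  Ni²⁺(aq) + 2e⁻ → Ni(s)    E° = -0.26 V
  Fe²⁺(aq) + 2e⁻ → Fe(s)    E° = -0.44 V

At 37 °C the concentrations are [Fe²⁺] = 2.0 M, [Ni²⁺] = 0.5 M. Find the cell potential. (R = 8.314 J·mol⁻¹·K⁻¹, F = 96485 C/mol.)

The Ni²⁺/Ni couple has the higher reduction potential and acts as the cathode, so E°_cell = -0.26 − (-0.44) = 0.18 V.
Balancing electrons gives n = 2; the reaction quotient is Q = [Fe²⁺]/[Ni²⁺] = 4.00.
E = E° − (RT/nF) ln Q = 0.18 − (8.314×310)/(2×96485) × (1.386) = 0.180 − 0.019 = 0.161 V.

0.161 V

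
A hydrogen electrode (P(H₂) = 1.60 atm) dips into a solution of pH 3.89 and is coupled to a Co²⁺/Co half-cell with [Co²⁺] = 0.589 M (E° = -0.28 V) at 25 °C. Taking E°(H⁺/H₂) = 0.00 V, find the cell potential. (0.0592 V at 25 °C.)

The hydrogen couple is the cathode, so E°_cell = 0.28 V; n = 2.
[H⁺] = 10^(−3.89) = 1.3 × 10^-4 M, and Q = [Co²⁺]·P(H₂) / [H⁺]^2 = 5.68 × 10^7.
E = E° − (0.0592/2) log Q = 0.28 − (0.0592/2)(7.754) = 0.050 V.

0.050 V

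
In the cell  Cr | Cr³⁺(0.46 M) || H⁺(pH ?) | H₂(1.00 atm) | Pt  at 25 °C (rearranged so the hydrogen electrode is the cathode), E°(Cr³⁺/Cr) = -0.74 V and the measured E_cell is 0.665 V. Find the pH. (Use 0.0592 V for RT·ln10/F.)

E°_cell = 0.74 V and n = 6.
log Q = n(E° − E)/0.0592 = 6×(0.74 − 0.665)/0.0592 = 7.601.
With Q = [Cr³⁺]^2·P(H₂)^3 / [H⁺]^6, solving for [H⁺] gives log[H⁺] = -1.379, so pH = 1.38.

pH = 1.38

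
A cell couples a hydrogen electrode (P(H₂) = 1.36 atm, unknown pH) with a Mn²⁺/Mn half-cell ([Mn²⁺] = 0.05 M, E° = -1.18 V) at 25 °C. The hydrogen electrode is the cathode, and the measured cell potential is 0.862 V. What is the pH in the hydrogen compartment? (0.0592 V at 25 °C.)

pH = 5.96

E°_cell = 1.18 V and n = 2.
log Q = n(E° − E)/0.0592 = 2×(1.18 − 0.862)/0.0592 = 10.743.
With Q = [Mn²⁺]·P(H₂) / [H⁺]^2, solving for [H⁺] gives log[H⁺] = -5.955, so pH = 5.96.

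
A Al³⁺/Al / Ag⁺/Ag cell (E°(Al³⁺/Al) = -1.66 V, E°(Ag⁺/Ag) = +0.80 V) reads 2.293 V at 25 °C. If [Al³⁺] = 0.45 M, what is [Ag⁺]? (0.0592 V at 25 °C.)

0.0012 M

From the Nernst equation, log Q = n(E° − E)/0.0592 = 3(2.46 − 2.293)/0.0592 = 8.463, so Q = 2.9 × 10^8.
With Q = [Al³⁺]/[Ag⁺]^3 and the known concentrations, [Ag⁺]^3 in the denominator gives [Ag⁺] = 0.0012 M.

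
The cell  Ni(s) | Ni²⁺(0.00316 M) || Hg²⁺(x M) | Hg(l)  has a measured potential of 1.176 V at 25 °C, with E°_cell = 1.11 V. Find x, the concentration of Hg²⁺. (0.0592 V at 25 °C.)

From the Nernst equation, log Q = n(E° − E)/0.0592 = 2(1.11 − 1.176)/0.0592 = -2.230, so Q = 0.00589.
With Q = [Ni²⁺]/[Hg²⁺] and the known concentrations, [Hg²⁺] in the denominator gives [Hg²⁺] = 0.54 M.

0.54 M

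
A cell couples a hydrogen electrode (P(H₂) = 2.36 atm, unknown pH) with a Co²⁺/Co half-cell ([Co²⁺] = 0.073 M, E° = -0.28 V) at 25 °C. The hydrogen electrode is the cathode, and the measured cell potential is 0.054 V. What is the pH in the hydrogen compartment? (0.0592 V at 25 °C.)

E°_cell = 0.28 V and n = 2.
log Q = n(E° − E)/0.0592 = 2×(0.28 − 0.054)/0.0592 = 7.635.
With Q = [Co²⁺]·P(H₂) / [H⁺]^2, solving for [H⁺] gives log[H⁺] = -4.199, so pH = 4.20.

pH = 4.20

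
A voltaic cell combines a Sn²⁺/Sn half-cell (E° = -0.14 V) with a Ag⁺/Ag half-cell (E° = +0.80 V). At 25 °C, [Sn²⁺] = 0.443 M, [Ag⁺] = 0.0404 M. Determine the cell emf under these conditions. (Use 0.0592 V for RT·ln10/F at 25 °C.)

0.868 V

The Ag⁺/Ag couple has the higher reduction potential and acts as the cathode, so E°_cell = +0.80 − (-0.14) = 0.94 V.
Balancing electrons gives n = 2; the reaction quotient is Q = [Sn²⁺]/[Ag⁺]^2 = 271.
At 25 °C, E = E° − (0.0592/n) log Q = 0.94 − (0.0592/2)(2.434) = 0.940 − 0.072 = 0.868 V.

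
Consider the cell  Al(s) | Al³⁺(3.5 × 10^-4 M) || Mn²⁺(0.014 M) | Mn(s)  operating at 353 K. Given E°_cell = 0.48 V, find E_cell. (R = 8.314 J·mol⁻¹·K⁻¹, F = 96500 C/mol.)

Balancing electrons gives n = 6; the reaction quotient is Q = [Al³⁺]^2/[Mn²⁺]^3 = 0.0446.
E = E° − (RT/nF) ln Q = 0.48 − (8.314×353)/(6×96500) × (-3.109) = 0.480 + 0.016 = 0.496 V.

0.496 V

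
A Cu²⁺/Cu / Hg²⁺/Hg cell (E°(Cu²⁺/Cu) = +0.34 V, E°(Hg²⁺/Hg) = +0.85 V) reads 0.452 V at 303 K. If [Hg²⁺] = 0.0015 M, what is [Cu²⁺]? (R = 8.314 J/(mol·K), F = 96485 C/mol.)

From the Nernst equation, ln Q = nF(E° − E)/RT = 2×96485×(0.51 − 0.452)/(8.314×303) = 4.443, so Q = 85.0.
With Q = [Cu²⁺]/[Hg²⁺] and the known concentrations, [Cu²⁺] in the numerator gives [Cu²⁺] = 0.13 M.

0.13 M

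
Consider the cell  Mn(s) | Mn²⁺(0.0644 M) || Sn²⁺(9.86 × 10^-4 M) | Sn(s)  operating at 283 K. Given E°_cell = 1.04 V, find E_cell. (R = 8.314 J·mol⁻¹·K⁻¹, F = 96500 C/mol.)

Balancing electrons gives n = 2; the reaction quotient is Q = [Mn²⁺]/[Sn²⁺] = 65.3.
E = E° − (RT/nF) ln Q = 1.04 − (8.314×283)/(2×96500) × (4.179) = 1.040 − 0.051 = 0.989 V.

0.989 V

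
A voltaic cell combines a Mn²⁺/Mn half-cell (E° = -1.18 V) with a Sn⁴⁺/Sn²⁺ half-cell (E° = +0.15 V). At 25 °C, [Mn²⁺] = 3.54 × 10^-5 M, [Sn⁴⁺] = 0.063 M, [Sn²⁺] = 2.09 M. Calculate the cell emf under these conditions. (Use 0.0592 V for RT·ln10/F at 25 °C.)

1.42 V

The Sn⁴⁺/Sn²⁺ couple has the higher reduction potential and acts as the cathode, so E°_cell = +0.15 − (-1.18) = 1.33 V.
Balancing electrons gives n = 2; the reaction quotient is Q = [Mn²⁺]·[Sn²⁺]/[Sn⁴⁺] = 0.00117.
At 25 °C, E = E° − (0.0592/n) log Q = 1.33 − (0.0592/2)(-2.930) = 1.330 + 0.087 = 1.417 V.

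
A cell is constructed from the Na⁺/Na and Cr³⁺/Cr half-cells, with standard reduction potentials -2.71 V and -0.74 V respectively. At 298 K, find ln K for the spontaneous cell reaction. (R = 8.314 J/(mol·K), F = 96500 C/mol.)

ln K = 230.2

E°_cell = -0.74 − (-2.71) = 1.97 V, with n = 3 electrons transferred.
At equilibrium E = 0, so the Nernst equation gives ln K = nFE°/RT = (3)(96500)(1.97)/((8.314)(298)) = 230.19.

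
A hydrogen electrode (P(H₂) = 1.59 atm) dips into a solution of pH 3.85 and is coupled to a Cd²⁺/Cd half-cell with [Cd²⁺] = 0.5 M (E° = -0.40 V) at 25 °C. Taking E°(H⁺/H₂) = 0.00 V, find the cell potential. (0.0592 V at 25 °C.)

0.18 V

The hydrogen couple is the cathode, so E°_cell = 0.40 V; n = 2.
[H⁺] = 10^(−3.85) = 1.4 × 10^-4 M, and Q = [Cd²⁺]·P(H₂) / [H⁺]^2 = 3.98 × 10^7.
E = E° − (0.0592/2) log Q = 0.40 − (0.0592/2)(7.600) = 0.175 V.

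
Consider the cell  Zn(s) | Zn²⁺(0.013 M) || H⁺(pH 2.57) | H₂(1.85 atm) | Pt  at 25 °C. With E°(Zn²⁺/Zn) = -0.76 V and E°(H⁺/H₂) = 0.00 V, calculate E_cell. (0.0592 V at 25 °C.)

The hydrogen couple is the cathode, so E°_cell = 0.76 V; n = 2.
[H⁺] = 10^(−2.57) = 0.0027 M, and Q = [Zn²⁺]·P(H₂) / [H⁺]^2 = 3320.
E = E° − (0.0592/2) log Q = 0.76 − (0.0592/2)(3.521) = 0.656 V.

0.66 V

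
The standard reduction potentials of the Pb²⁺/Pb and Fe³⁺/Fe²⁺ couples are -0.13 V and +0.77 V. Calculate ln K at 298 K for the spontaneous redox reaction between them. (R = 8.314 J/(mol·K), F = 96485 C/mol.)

E°_cell = +0.77 − (-0.13) = 0.90 V, with n = 2 electrons transferred.
At equilibrium E = 0, so the Nernst equation gives ln K = nFE°/RT = (2)(96485)(0.90)/((8.314)(298)) = 70.10.

ln K = 70.1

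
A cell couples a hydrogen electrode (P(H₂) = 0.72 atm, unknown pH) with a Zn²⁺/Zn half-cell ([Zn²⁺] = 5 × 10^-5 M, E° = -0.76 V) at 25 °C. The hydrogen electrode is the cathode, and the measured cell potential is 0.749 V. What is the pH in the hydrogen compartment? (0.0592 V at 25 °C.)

pH = 2.41

E°_cell = 0.76 V and n = 2.
log Q = n(E° − E)/0.0592 = 2×(0.76 − 0.749)/0.0592 = 0.372.
With Q = [Zn²⁺]·P(H₂) / [H⁺]^2, solving for [H⁺] gives log[H⁺] = -2.408, so pH = 2.41.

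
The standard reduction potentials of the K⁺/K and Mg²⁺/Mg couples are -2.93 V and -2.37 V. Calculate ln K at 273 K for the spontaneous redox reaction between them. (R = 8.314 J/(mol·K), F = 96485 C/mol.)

ln K = 47.6

E°_cell = -2.37 − (-2.93) = 0.56 V, with n = 2 electrons transferred.
At equilibrium E = 0, so the Nernst equation gives ln K = nFE°/RT = (2)(96485)(0.56)/((8.314)(273)) = 47.61.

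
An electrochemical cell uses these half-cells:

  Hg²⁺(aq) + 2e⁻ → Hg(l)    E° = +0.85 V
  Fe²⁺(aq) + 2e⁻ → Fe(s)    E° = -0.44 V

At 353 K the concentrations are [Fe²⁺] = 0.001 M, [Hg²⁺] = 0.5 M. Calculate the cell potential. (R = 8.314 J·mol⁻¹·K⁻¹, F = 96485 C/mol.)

1.38 V

The Hg²⁺/Hg couple has the higher reduction potential and acts as the cathode, so E°_cell = +0.85 − (-0.44) = 1.29 V.
Balancing electrons gives n = 2; the reaction quotient is Q = [Fe²⁺]/[Hg²⁺] = 0.00200.
E = E° − (RT/nF) ln Q = 1.29 − (8.314×353)/(2×96485) × (-6.215) = 1.290 + 0.095 = 1.385 V.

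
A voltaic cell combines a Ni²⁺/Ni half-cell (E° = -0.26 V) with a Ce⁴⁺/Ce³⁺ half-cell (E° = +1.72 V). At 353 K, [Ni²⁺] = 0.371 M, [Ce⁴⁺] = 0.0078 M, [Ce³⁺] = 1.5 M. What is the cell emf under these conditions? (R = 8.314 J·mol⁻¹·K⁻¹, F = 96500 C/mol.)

The Ce⁴⁺/Ce³⁺ couple has the higher reduction potential and acts as the cathode, so E°_cell = +1.72 − (-0.26) = 1.98 V.
Balancing electrons gives n = 2; the reaction quotient is Q = [Ni²⁺]·[Ce³⁺]^2/[Ce⁴⁺]^2 = 1.37 × 10^4.
E = E° − (RT/nF) ln Q = 1.98 − (8.314×353)/(2×96500) × (9.527) = 1.980 − 0.145 = 1.835 V.

1.84 V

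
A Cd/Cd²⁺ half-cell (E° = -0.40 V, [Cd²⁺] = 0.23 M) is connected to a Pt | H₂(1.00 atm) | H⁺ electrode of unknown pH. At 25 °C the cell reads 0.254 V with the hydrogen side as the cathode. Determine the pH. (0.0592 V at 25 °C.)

E°_cell = 0.40 V and n = 2.
log Q = n(E° − E)/0.0592 = 2×(0.40 − 0.254)/0.0592 = 4.932.
With Q = [Cd²⁺]·P(H₂) / [H⁺]^2, solving for [H⁺] gives log[H⁺] = -2.785, so pH = 2.79.

pH = 2.79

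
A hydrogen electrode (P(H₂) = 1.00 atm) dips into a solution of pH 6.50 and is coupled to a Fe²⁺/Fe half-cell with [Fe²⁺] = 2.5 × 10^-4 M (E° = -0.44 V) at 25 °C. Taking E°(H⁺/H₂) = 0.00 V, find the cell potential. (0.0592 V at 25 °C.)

The hydrogen couple is the cathode, so E°_cell = 0.44 V; n = 2.
[H⁺] = 10^(−6.50) = 3.2 × 10^-7 M, and Q = [Fe²⁺]·P(H₂) / [H⁺]^2 = 2.5 × 10^9.
E = E° − (0.0592/2) log Q = 0.44 − (0.0592/2)(9.398) = 0.162 V.

0.16 V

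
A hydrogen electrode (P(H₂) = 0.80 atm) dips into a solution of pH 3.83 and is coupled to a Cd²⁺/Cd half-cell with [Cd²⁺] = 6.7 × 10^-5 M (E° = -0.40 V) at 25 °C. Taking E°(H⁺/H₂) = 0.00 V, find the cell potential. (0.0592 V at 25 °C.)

0.30 V

The hydrogen couple is the cathode, so E°_cell = 0.40 V; n = 2.
[H⁺] = 10^(−3.83) = 1.5 × 10^-4 M, and Q = [Cd²⁺]·P(H₂) / [H⁺]^2 = 2450.
E = E° − (0.0592/2) log Q = 0.40 − (0.0592/2)(3.389) = 0.300 V.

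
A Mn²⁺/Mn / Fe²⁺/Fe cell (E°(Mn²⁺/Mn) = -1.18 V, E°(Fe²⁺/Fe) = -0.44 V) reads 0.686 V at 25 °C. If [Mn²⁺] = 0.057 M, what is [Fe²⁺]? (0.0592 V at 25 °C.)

8.5 × 10^-4 M

From the Nernst equation, log Q = n(E° − E)/0.0592 = 2(0.74 − 0.686)/0.0592 = 1.824, so Q = 66.7.
With Q = [Mn²⁺]/[Fe²⁺] and the known concentrations, [Fe²⁺] in the denominator gives [Fe²⁺] = 8.5 × 10^-4 M.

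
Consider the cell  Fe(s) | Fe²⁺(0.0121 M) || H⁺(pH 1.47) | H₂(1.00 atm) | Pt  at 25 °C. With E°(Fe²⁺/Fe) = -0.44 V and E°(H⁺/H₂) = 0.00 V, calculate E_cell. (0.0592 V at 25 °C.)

0.41 V

The hydrogen couple is the cathode, so E°_cell = 0.44 V; n = 2.
[H⁺] = 10^(−1.47) = 0.034 M, and Q = [Fe²⁺]·P(H₂) / [H⁺]^2 = 10.5.
E = E° − (0.0592/2) log Q = 0.44 − (0.0592/2)(1.023) = 0.410 V.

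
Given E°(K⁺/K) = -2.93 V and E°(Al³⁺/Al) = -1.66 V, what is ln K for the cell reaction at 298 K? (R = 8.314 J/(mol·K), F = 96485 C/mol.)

ln K = 148.4

E°_cell = -1.66 − (-2.93) = 1.27 V, with n = 3 electrons transferred.
At equilibrium E = 0, so the Nernst equation gives ln K = nFE°/RT = (3)(96485)(1.27)/((8.314)(298)) = 148.37.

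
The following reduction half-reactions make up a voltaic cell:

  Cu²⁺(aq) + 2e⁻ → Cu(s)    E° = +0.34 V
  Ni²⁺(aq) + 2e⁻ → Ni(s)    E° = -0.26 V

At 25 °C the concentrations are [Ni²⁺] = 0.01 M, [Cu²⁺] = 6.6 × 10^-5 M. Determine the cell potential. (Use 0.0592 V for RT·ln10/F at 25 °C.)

The Cu²⁺/Cu couple has the higher reduction potential and acts as the cathode, so E°_cell = +0.34 − (-0.26) = 0.60 V.
Balancing electrons gives n = 2; the reaction quotient is Q = [Ni²⁺]/[Cu²⁺] = 152.
At 25 °C, E = E° − (0.0592/n) log Q = 0.60 − (0.0592/2)(2.180) = 0.600 − 0.065 = 0.535 V.

0.535 V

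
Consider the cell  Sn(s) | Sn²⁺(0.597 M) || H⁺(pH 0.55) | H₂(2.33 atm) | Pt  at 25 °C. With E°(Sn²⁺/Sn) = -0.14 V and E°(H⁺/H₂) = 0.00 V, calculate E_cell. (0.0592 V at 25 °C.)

0.10 V

The hydrogen couple is the cathode, so E°_cell = 0.14 V; n = 2.
[H⁺] = 10^(−0.55) = 0.28 M, and Q = [Sn²⁺]·P(H₂) / [H⁺]^2 = 17.5.
E = E° − (0.0592/2) log Q = 0.14 − (0.0592/2)(1.243) = 0.103 V.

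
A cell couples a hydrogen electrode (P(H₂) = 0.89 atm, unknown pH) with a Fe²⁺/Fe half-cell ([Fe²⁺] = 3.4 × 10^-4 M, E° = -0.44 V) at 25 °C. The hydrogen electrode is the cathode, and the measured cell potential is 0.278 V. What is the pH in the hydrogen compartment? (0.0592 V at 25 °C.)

E°_cell = 0.44 V and n = 2.
log Q = n(E° − E)/0.0592 = 2×(0.44 − 0.278)/0.0592 = 5.473.
With Q = [Fe²⁺]·P(H₂) / [H⁺]^2, solving for [H⁺] gives log[H⁺] = -4.496, so pH = 4.50.

pH = 4.50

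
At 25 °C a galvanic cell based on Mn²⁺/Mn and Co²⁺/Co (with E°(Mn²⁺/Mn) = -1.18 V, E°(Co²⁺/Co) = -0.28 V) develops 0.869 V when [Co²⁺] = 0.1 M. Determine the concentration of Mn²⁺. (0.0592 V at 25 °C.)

From the Nernst equation, log Q = n(E° − E)/0.0592 = 2(0.90 − 0.869)/0.0592 = 1.047, so Q = 11.2.
With Q = [Mn²⁺]/[Co²⁺] and the known concentrations, [Mn²⁺] in the numerator gives [Mn²⁺] = 1.1 M.

1.1 M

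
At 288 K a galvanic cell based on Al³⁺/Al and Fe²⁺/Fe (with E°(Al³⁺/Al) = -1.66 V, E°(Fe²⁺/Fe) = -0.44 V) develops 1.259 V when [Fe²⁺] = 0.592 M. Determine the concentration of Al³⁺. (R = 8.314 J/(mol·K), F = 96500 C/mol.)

From the Nernst equation, ln Q = nF(E° − E)/RT = 6×96500×(1.22 − 1.259)/(8.314×288) = -9.431, so Q = 8.02 × 10^-5.
With Q = [Al³⁺]^2/[Fe²⁺]^3 and the known concentrations, [Al³⁺]^2 in the numerator gives [Al³⁺] = 0.0041 M.

0.0041 M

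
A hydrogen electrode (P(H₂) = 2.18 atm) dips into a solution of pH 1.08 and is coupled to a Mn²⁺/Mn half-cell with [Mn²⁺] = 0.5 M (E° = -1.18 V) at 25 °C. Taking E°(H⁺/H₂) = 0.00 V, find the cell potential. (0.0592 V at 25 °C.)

The hydrogen couple is the cathode, so E°_cell = 1.18 V; n = 2.
[H⁺] = 10^(−1.08) = 0.083 M, and Q = [Mn²⁺]·P(H₂) / [H⁺]^2 = 158.
E = E° − (0.0592/2) log Q = 1.18 − (0.0592/2)(2.197) = 1.115 V.

1.11 V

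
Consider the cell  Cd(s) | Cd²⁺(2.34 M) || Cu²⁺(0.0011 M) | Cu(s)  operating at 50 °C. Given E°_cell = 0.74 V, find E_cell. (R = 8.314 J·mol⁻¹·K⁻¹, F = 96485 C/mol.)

0.633 V

Balancing electrons gives n = 2; the reaction quotient is Q = [Cd²⁺]/[Cu²⁺] = 2130.
E = E° − (RT/nF) ln Q = 0.74 − (8.314×323)/(2×96485) × (7.663) = 0.740 − 0.107 = 0.633 V.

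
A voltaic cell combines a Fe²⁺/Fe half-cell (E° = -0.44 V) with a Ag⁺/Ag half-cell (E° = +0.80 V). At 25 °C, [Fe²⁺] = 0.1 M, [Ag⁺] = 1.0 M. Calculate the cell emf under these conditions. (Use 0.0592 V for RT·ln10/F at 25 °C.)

The Ag⁺/Ag couple has the higher reduction potential and acts as the cathode, so E°_cell = +0.80 − (-0.44) = 1.24 V.
Balancing electrons gives n = 2; the reaction quotient is Q = [Fe²⁺]/[Ag⁺]^2 = 0.100.
At 25 °C, E = E° − (0.0592/n) log Q = 1.24 − (0.0592/2)(-1.000) = 1.240 + 0.030 = 1.270 V.

1.27 V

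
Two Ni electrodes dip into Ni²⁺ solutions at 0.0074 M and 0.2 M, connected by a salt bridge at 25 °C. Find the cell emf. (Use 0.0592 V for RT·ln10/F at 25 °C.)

Both half-cells are Ni²⁺/Ni, so E°_cell = 0. The concentrated side is the cathode; the cell reaction moves Ni²⁺ from high to low concentration with n = 2.
Q = [Ni²⁺]_dilute/[Ni²⁺]_conc = 0.0074/0.2 = 0.0370.
E = 0 − (0.0592/2) log Q = −(0.0592/2)(-1.432) = 0.0424 V.

0.042 V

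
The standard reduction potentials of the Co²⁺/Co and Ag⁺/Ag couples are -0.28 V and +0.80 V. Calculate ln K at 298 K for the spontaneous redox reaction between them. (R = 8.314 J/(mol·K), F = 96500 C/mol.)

E°_cell = +0.80 − (-0.28) = 1.08 V, with n = 2 electrons transferred.
At equilibrium E = 0, so the Nernst equation gives ln K = nFE°/RT = (2)(96500)(1.08)/((8.314)(298)) = 84.13.

ln K = 84.1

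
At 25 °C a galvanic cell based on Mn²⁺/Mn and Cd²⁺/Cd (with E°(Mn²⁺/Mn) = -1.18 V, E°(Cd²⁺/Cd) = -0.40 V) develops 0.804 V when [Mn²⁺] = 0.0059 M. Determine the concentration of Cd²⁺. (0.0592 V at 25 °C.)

From the Nernst equation, log Q = n(E° − E)/0.0592 = 2(0.78 − 0.804)/0.0592 = -0.811, so Q = 0.155.
With Q = [Mn²⁺]/[Cd²⁺] and the known concentrations, [Cd²⁺] in the denominator gives [Cd²⁺] = 0.038 M.

0.038 M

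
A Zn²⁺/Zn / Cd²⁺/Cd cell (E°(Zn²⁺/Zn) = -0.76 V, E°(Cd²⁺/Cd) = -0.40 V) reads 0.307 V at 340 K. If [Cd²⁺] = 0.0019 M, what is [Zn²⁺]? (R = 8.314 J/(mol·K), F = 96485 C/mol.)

From the Nernst equation, ln Q = nF(E° − E)/RT = 2×96485×(0.36 − 0.307)/(8.314×340) = 3.618, so Q = 37.3.
With Q = [Zn²⁺]/[Cd²⁺] and the known concentrations, [Zn²⁺] in the numerator gives [Zn²⁺] = 0.071 M.

0.071 M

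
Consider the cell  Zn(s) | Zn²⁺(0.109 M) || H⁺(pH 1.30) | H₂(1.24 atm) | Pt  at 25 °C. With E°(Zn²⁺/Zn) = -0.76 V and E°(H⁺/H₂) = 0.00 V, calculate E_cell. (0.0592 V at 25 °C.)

0.71 V

The hydrogen couple is the cathode, so E°_cell = 0.76 V; n = 2.
[H⁺] = 10^(−1.30) = 0.050 M, and Q = [Zn²⁺]·P(H₂) / [H⁺]^2 = 53.8.
E = E° − (0.0592/2) log Q = 0.76 − (0.0592/2)(1.731) = 0.709 V.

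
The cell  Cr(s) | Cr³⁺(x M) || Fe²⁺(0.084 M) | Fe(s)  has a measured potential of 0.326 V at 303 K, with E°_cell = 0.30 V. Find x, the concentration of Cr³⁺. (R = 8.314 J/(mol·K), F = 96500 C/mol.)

From the Nernst equation, ln Q = nF(E° − E)/RT = 6×96500×(0.30 − 0.326)/(8.314×303) = -5.976, so Q = 0.00254.
With Q = [Cr³⁺]^2/[Fe²⁺]^3 and the known concentrations, [Cr³⁺]^2 in the numerator gives [Cr³⁺] = 0.0012 M.

0.0012 M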